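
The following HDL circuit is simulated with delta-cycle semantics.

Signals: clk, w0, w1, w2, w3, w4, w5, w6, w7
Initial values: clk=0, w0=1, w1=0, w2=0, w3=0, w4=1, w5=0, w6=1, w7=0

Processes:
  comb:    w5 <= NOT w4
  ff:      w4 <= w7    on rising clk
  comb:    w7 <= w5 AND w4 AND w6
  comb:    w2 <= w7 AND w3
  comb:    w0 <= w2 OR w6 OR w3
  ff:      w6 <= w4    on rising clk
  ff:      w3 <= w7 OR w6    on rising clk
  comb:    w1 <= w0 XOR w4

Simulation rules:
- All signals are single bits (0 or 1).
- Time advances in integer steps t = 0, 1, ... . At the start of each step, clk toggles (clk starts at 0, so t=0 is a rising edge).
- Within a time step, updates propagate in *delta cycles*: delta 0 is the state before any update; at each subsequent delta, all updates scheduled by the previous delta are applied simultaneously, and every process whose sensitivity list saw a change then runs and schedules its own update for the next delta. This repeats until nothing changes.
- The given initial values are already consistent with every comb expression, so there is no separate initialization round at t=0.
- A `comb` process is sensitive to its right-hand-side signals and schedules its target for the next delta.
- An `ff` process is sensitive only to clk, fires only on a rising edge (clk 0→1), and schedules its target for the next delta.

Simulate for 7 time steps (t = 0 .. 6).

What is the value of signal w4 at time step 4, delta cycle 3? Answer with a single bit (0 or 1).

[bits: w2,w4,w0,w3,w6,w1,w5,w7,clk]
t=0: Δ0=011010000 Δ1=011010001 Δ2=001110001 Δ3=001111101 | 3Δ
t=1: Δ0=001111101 Δ1=001111100 | 1Δ
t=2: Δ0=001111100 Δ1=001111101 Δ2=001101101 | 2Δ
t=3: Δ0=001101101 Δ1=001101100 | 1Δ
t=4: Δ0=001101100 Δ1=001101101 Δ2=001001101 Δ3=000001101 Δ4=000000101 | 4Δ
t=5: Δ0=000000101 Δ1=000000100 | 1Δ
t=6: Δ0=000000100 Δ1=000000101 | 1Δ

0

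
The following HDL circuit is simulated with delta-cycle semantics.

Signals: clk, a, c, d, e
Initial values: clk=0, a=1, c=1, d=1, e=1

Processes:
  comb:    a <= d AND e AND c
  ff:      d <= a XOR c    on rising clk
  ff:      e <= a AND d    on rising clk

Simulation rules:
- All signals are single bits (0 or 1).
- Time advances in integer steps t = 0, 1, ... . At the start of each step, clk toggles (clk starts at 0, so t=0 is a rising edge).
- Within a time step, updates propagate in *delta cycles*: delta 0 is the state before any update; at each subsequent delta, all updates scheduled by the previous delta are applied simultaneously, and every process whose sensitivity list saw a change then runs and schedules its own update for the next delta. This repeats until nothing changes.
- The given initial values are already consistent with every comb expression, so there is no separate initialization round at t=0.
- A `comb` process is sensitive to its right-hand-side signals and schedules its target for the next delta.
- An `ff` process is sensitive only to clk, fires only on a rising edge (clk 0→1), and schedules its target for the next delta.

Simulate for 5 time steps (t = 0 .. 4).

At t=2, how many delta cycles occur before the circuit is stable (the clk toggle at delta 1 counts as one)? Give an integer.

2

t0.Δ0 e=1 clk=0 a=1 c=1 d=1
t0.Δ1 e=1 clk=1 a=1 c=1 d=1
t0.Δ2 e=1 clk=1 a=1 c=1 d=0
t0.Δ3 e=1 clk=1 a=0 c=1 d=0
t1.Δ0 e=1 clk=1 a=0 c=1 d=0
t1.Δ1 e=1 clk=0 a=0 c=1 d=0
t2.Δ0 e=1 clk=0 a=0 c=1 d=0
t2.Δ1 e=1 clk=1 a=0 c=1 d=0
t2.Δ2 e=0 clk=1 a=0 c=1 d=1
t3.Δ0 e=0 clk=1 a=0 c=1 d=1
t3.Δ1 e=0 clk=0 a=0 c=1 d=1
t4.Δ0 e=0 clk=0 a=0 c=1 d=1
t4.Δ1 e=0 clk=1 a=0 c=1 d=1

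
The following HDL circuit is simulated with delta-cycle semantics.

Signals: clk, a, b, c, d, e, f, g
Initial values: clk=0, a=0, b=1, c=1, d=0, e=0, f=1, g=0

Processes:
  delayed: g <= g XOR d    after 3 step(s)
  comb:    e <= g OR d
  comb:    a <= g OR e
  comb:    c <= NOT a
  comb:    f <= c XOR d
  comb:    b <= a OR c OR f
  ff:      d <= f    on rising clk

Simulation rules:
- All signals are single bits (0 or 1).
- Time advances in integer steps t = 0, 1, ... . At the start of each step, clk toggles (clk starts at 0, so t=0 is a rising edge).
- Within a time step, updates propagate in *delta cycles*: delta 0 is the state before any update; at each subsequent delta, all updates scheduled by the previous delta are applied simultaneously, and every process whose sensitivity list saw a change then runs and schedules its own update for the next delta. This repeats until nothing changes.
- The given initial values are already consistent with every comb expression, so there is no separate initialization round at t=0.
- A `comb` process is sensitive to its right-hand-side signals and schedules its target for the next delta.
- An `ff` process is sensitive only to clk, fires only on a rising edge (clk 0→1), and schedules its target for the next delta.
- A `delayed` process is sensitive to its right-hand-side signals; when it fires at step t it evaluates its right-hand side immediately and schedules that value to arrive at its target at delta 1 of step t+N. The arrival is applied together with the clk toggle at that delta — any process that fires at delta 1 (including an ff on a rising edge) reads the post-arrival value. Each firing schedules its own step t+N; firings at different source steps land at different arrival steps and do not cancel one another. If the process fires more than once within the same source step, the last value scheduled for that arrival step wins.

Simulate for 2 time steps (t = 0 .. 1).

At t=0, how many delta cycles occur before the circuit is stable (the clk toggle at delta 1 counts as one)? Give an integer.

6

t0.Δ0 g=0 b=1 d=0 clk=0 a=0 e=0 f=1 c=1
t0.Δ1 g=0 b=1 d=0 clk=1 a=0 e=0 f=1 c=1
t0.Δ2 g=0 b=1 d=1 clk=1 a=0 e=0 f=1 c=1
t0.Δ3 g=0 b=1 d=1 clk=1 a=0 e=1 f=0 c=1
t0.Δ4 g=0 b=1 d=1 clk=1 a=1 e=1 f=0 c=1
t0.Δ5 g=0 b=1 d=1 clk=1 a=1 e=1 f=0 c=0
t0.Δ6 g=0 b=1 d=1 clk=1 a=1 e=1 f=1 c=0
t1.Δ0 g=0 b=1 d=1 clk=1 a=1 e=1 f=1 c=0
t1.Δ1 g=0 b=1 d=1 clk=0 a=1 e=1 f=1 c=0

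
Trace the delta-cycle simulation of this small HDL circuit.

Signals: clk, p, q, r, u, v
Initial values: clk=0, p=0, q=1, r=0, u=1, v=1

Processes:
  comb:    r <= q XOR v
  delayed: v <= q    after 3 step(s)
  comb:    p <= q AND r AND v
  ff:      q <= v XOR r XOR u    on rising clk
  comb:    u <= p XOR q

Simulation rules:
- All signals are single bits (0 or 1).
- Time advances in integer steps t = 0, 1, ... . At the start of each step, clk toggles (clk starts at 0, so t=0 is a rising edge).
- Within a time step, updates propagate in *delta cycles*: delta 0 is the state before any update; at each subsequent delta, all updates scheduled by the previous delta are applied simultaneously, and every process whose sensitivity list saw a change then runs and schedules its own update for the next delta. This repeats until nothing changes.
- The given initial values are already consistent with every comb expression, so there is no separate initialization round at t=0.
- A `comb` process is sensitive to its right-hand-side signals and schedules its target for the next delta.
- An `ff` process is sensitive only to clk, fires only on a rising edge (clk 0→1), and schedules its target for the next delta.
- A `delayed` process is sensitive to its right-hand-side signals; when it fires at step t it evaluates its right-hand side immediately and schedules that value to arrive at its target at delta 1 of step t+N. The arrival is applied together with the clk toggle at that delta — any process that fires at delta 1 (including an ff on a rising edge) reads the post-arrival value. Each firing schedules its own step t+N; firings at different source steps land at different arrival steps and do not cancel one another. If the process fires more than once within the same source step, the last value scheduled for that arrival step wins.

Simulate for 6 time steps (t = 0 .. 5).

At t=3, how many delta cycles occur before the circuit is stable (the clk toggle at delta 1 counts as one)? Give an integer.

2

t=0 Δ0: u=1 r=0 clk=0 p=0 v=1 q=1
  Δ1: clk:0→1
  Δ2: q:1→0
  Δ3: u:1→0, r:0→1
  (3Δ to stable)
t=1 Δ0: u=0 r=1 clk=1 p=0 v=1 q=0
  Δ1: clk:1→0
  (1Δ to stable)
t=2 Δ0: u=0 r=1 clk=0 p=0 v=1 q=0
  Δ1: clk:0→1
  (1Δ to stable)
t=3 Δ0: u=0 r=1 clk=1 p=0 v=1 q=0
  Δ1: clk:1→0, v:1→0
  Δ2: r:1→0
  (2Δ to stable)
t=4 Δ0: u=0 r=0 clk=0 p=0 v=0 q=0
  Δ1: clk:0→1
  (1Δ to stable)
t=5 Δ0: u=0 r=0 clk=1 p=0 v=0 q=0
  Δ1: clk:1→0
  (1Δ to stable)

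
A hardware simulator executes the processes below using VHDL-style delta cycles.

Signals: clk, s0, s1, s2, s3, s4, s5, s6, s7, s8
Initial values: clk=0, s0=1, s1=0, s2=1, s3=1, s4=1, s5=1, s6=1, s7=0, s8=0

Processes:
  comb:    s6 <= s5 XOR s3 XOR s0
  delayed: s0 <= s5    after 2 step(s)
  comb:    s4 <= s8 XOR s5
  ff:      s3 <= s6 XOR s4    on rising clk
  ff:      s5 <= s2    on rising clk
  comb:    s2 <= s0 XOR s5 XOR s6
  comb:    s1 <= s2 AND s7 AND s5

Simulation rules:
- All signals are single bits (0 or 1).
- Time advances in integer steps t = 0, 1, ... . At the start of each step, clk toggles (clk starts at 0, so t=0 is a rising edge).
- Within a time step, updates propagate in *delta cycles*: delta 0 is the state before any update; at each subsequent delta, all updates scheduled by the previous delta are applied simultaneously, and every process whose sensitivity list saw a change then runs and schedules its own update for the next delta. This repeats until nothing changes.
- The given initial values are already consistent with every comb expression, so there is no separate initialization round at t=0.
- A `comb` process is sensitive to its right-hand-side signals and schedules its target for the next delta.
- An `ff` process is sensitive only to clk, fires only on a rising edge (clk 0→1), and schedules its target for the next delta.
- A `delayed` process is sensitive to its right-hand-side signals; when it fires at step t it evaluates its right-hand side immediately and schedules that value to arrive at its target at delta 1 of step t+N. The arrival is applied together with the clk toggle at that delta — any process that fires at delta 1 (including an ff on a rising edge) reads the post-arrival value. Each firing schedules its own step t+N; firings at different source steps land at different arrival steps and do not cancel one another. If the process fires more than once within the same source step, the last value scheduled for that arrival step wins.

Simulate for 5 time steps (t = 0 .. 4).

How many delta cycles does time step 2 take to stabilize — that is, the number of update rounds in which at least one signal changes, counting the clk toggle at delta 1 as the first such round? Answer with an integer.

t=0 Δ0: s4=1 s3=1 s2=1 s1=0 s8=0 clk=0 s7=0 s5=1 s6=1 s0=1
  Δ1: clk:0→1
  Δ2: s3:1→0
  Δ3: s6:1→0
  Δ4: s2:1→0
  (4Δ to stable)
t=1 Δ0: s4=1 s3=0 s2=0 s1=0 s8=0 clk=1 s7=0 s5=1 s6=0 s0=1
  Δ1: clk:1→0
  (1Δ to stable)
t=2 Δ0: s4=1 s3=0 s2=0 s1=0 s8=0 clk=0 s7=0 s5=1 s6=0 s0=1
  Δ1: clk:0→1
  Δ2: s3:0→1, s5:1→0
  Δ3: s4:1→0, s2:0→1
  (3Δ to stable)
t=3 Δ0: s4=0 s3=1 s2=1 s1=0 s8=0 clk=1 s7=0 s5=0 s6=0 s0=1
  Δ1: clk:1→0
  (1Δ to stable)
t=4 Δ0: s4=0 s3=1 s2=1 s1=0 s8=0 clk=0 s7=0 s5=0 s6=0 s0=1
  Δ1: clk:0→1, s0:1→0
  Δ2: s3:1→0, s2:1→0, s5:0→1, s6:0→1
  Δ3: s4:0→1
  (3Δ to stable)

3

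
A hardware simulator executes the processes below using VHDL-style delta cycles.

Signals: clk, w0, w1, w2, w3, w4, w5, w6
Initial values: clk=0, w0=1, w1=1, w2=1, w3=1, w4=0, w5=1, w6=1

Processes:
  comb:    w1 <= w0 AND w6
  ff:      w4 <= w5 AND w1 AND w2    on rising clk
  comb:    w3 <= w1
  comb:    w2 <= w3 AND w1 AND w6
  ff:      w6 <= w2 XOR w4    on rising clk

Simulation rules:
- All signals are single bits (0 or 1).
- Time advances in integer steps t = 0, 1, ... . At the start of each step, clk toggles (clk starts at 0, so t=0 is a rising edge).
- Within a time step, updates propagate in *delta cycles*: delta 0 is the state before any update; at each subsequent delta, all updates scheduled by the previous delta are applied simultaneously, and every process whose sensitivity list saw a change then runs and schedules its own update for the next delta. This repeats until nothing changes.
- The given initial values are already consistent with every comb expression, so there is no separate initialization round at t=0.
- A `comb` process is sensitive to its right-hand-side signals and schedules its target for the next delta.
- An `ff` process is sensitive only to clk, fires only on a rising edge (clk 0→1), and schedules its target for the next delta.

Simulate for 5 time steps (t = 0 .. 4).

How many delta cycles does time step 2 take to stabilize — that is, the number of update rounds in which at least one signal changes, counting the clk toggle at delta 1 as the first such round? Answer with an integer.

4

[bits: w0,w6,w4,w3,w1,w2,w5,clk]
t=0: Δ0=11011110 Δ1=11011111 Δ2=11111111 | 2Δ
t=1: Δ0=11111111 Δ1=11111110 | 1Δ
t=2: Δ0=11111110 Δ1=11111111 Δ2=10111111 Δ3=10110011 Δ4=10100011 | 4Δ
t=3: Δ0=10100011 Δ1=10100010 | 1Δ
t=4: Δ0=10100010 Δ1=10100011 Δ2=11000011 Δ3=11001011 Δ4=11011011 Δ5=11011111 | 5Δ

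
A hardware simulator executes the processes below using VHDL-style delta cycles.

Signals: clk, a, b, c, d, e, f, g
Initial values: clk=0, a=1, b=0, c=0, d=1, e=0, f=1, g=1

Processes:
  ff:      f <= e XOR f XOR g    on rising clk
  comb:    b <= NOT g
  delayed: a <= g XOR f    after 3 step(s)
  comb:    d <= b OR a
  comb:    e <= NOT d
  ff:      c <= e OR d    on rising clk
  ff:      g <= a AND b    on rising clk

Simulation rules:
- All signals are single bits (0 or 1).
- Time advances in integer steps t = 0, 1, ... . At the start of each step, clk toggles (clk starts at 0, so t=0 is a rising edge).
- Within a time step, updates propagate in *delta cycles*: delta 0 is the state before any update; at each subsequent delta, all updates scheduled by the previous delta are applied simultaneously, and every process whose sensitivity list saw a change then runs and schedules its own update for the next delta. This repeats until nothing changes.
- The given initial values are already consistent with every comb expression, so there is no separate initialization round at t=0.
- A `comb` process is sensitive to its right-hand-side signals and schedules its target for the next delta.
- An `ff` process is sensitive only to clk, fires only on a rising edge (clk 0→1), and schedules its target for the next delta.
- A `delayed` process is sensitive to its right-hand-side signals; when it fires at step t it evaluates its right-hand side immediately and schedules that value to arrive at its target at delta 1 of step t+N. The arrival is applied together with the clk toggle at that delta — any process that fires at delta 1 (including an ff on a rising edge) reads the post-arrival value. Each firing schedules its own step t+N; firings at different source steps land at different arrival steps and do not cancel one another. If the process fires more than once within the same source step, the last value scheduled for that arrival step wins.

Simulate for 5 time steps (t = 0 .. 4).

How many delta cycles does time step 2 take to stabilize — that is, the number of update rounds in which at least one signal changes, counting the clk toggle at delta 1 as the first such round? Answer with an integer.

[bits: f,clk,e,g,d,b,c,a]
t=0: Δ0=10011001 Δ1=11011001 Δ2=01001011 Δ3=01001111 | 3Δ
t=1: Δ0=01001111 Δ1=00001111 | 1Δ
t=2: Δ0=00001111 Δ1=01001111 Δ2=01011111 Δ3=01011011 | 3Δ
t=3: Δ0=01011011 Δ1=00011010 Δ2=00010010 Δ3=00110010 | 3Δ
t=4: Δ0=00110010 Δ1=01110010 Δ2=01100010 Δ3=01100110 Δ4=01101110 Δ5=01001110 | 5Δ

3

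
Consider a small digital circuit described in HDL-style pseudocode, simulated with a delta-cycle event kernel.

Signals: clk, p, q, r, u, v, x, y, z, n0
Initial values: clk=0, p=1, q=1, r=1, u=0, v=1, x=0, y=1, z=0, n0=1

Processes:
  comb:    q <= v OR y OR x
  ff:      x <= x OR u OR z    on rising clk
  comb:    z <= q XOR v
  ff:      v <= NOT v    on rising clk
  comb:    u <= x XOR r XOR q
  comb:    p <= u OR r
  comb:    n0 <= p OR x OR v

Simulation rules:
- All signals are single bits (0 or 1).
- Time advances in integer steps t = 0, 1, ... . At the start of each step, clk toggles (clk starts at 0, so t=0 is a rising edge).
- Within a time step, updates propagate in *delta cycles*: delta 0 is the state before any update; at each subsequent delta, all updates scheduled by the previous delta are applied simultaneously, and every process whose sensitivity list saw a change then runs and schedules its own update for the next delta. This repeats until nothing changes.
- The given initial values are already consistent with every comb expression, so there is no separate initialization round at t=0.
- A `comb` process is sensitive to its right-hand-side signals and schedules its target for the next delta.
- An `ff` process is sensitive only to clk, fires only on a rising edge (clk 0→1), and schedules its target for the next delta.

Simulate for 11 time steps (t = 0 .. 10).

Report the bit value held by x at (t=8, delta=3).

1

t0.Δ0 v=1 y=1 x=0 u=0 z=0 r=1 q=1 p=1 clk=0 n0=1
t0.Δ1 v=1 y=1 x=0 u=0 z=0 r=1 q=1 p=1 clk=1 n0=1
t0.Δ2 v=0 y=1 x=0 u=0 z=0 r=1 q=1 p=1 clk=1 n0=1
t0.Δ3 v=0 y=1 x=0 u=0 z=1 r=1 q=1 p=1 clk=1 n0=1
t1.Δ0 v=0 y=1 x=0 u=0 z=1 r=1 q=1 p=1 clk=1 n0=1
t1.Δ1 v=0 y=1 x=0 u=0 z=1 r=1 q=1 p=1 clk=0 n0=1
t2.Δ0 v=0 y=1 x=0 u=0 z=1 r=1 q=1 p=1 clk=0 n0=1
t2.Δ1 v=0 y=1 x=0 u=0 z=1 r=1 q=1 p=1 clk=1 n0=1
t2.Δ2 v=1 y=1 x=1 u=0 z=1 r=1 q=1 p=1 clk=1 n0=1
t2.Δ3 v=1 y=1 x=1 u=1 z=0 r=1 q=1 p=1 clk=1 n0=1
t3.Δ0 v=1 y=1 x=1 u=1 z=0 r=1 q=1 p=1 clk=1 n0=1
t3.Δ1 v=1 y=1 x=1 u=1 z=0 r=1 q=1 p=1 clk=0 n0=1
t4.Δ0 v=1 y=1 x=1 u=1 z=0 r=1 q=1 p=1 clk=0 n0=1
t4.Δ1 v=1 y=1 x=1 u=1 z=0 r=1 q=1 p=1 clk=1 n0=1
t4.Δ2 v=0 y=1 x=1 u=1 z=0 r=1 q=1 p=1 clk=1 n0=1
t4.Δ3 v=0 y=1 x=1 u=1 z=1 r=1 q=1 p=1 clk=1 n0=1
t5.Δ0 v=0 y=1 x=1 u=1 z=1 r=1 q=1 p=1 clk=1 n0=1
t5.Δ1 v=0 y=1 x=1 u=1 z=1 r=1 q=1 p=1 clk=0 n0=1
t6.Δ0 v=0 y=1 x=1 u=1 z=1 r=1 q=1 p=1 clk=0 n0=1
t6.Δ1 v=0 y=1 x=1 u=1 z=1 r=1 q=1 p=1 clk=1 n0=1
t6.Δ2 v=1 y=1 x=1 u=1 z=1 r=1 q=1 p=1 clk=1 n0=1
t6.Δ3 v=1 y=1 x=1 u=1 z=0 r=1 q=1 p=1 clk=1 n0=1
t7.Δ0 v=1 y=1 x=1 u=1 z=0 r=1 q=1 p=1 clk=1 n0=1
t7.Δ1 v=1 y=1 x=1 u=1 z=0 r=1 q=1 p=1 clk=0 n0=1
t8.Δ0 v=1 y=1 x=1 u=1 z=0 r=1 q=1 p=1 clk=0 n0=1
t8.Δ1 v=1 y=1 x=1 u=1 z=0 r=1 q=1 p=1 clk=1 n0=1
t8.Δ2 v=0 y=1 x=1 u=1 z=0 r=1 q=1 p=1 clk=1 n0=1
t8.Δ3 v=0 y=1 x=1 u=1 z=1 r=1 q=1 p=1 clk=1 n0=1
t9.Δ0 v=0 y=1 x=1 u=1 z=1 r=1 q=1 p=1 clk=1 n0=1
t9.Δ1 v=0 y=1 x=1 u=1 z=1 r=1 q=1 p=1 clk=0 n0=1
t10.Δ0 v=0 y=1 x=1 u=1 z=1 r=1 q=1 p=1 clk=0 n0=1
t10.Δ1 v=0 y=1 x=1 u=1 z=1 r=1 q=1 p=1 clk=1 n0=1
t10.Δ2 v=1 y=1 x=1 u=1 z=1 r=1 q=1 p=1 clk=1 n0=1
t10.Δ3 v=1 y=1 x=1 u=1 z=0 r=1 q=1 p=1 clk=1 n0=1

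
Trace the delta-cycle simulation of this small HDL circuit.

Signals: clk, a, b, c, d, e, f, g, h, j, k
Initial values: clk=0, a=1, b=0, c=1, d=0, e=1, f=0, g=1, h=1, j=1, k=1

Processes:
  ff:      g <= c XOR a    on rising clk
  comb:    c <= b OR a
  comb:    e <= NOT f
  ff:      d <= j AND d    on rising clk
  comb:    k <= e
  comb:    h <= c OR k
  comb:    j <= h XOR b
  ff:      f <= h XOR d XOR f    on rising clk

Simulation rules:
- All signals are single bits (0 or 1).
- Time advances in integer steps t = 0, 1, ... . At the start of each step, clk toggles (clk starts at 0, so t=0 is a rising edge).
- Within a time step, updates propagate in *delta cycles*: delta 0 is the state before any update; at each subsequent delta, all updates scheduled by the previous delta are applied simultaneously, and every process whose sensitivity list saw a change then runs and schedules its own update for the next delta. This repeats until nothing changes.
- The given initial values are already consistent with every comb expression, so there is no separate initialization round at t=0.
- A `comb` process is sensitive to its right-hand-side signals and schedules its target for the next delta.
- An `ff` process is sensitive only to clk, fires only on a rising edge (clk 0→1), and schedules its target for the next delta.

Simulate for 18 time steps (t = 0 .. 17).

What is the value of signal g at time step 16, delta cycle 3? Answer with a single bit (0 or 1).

0

t=0 Δ0: f=0 d=0 a=1 j=1 k=1 b=0 h=1 c=1 clk=0 e=1 g=1
  Δ1: clk:0→1
  Δ2: f:0→1, g:1→0
  Δ3: e:1→0
  Δ4: k:1→0
  (4Δ to stable)
t=1 Δ0: f=1 d=0 a=1 j=1 k=0 b=0 h=1 c=1 clk=1 e=0 g=0
  Δ1: clk:1→0
  (1Δ to stable)
t=2 Δ0: f=1 d=0 a=1 j=1 k=0 b=0 h=1 c=1 clk=0 e=0 g=0
  Δ1: clk:0→1
  Δ2: f:1→0
  Δ3: e:0→1
  Δ4: k:0→1
  (4Δ to stable)
t=3 Δ0: f=0 d=0 a=1 j=1 k=1 b=0 h=1 c=1 clk=1 e=1 g=0
  Δ1: clk:1→0
  (1Δ to stable)
t=4 Δ0: f=0 d=0 a=1 j=1 k=1 b=0 h=1 c=1 clk=0 e=1 g=0
  Δ1: clk:0→1
  Δ2: f:0→1
  Δ3: e:1→0
  Δ4: k:1→0
  (4Δ to stable)
t=5 Δ0: f=1 d=0 a=1 j=1 k=0 b=0 h=1 c=1 clk=1 e=0 g=0
  Δ1: clk:1→0
  (1Δ to stable)
t=6 Δ0: f=1 d=0 a=1 j=1 k=0 b=0 h=1 c=1 clk=0 e=0 g=0
  Δ1: clk:0→1
  Δ2: f:1→0
  Δ3: e:0→1
  Δ4: k:0→1
  (4Δ to stable)
t=7 Δ0: f=0 d=0 a=1 j=1 k=1 b=0 h=1 c=1 clk=1 e=1 g=0
  Δ1: clk:1→0
  (1Δ to stable)
t=8 Δ0: f=0 d=0 a=1 j=1 k=1 b=0 h=1 c=1 clk=0 e=1 g=0
  Δ1: clk:0→1
  Δ2: f:0→1
  Δ3: e:1→0
  Δ4: k:1→0
  (4Δ to stable)
t=9 Δ0: f=1 d=0 a=1 j=1 k=0 b=0 h=1 c=1 clk=1 e=0 g=0
  Δ1: clk:1→0
  (1Δ to stable)
t=10 Δ0: f=1 d=0 a=1 j=1 k=0 b=0 h=1 c=1 clk=0 e=0 g=0
  Δ1: clk:0→1
  Δ2: f:1→0
  Δ3: e:0→1
  Δ4: k:0→1
  (4Δ to stable)
t=11 Δ0: f=0 d=0 a=1 j=1 k=1 b=0 h=1 c=1 clk=1 e=1 g=0
  Δ1: clk:1→0
  (1Δ to stable)
t=12 Δ0: f=0 d=0 a=1 j=1 k=1 b=0 h=1 c=1 clk=0 e=1 g=0
  Δ1: clk:0→1
  Δ2: f:0→1
  Δ3: e:1→0
  Δ4: k:1→0
  (4Δ to stable)
t=13 Δ0: f=1 d=0 a=1 j=1 k=0 b=0 h=1 c=1 clk=1 e=0 g=0
  Δ1: clk:1→0
  (1Δ to stable)
t=14 Δ0: f=1 d=0 a=1 j=1 k=0 b=0 h=1 c=1 clk=0 e=0 g=0
  Δ1: clk:0→1
  Δ2: f:1→0
  Δ3: e:0→1
  Δ4: k:0→1
  (4Δ to stable)
t=15 Δ0: f=0 d=0 a=1 j=1 k=1 b=0 h=1 c=1 clk=1 e=1 g=0
  Δ1: clk:1→0
  (1Δ to stable)
t=16 Δ0: f=0 d=0 a=1 j=1 k=1 b=0 h=1 c=1 clk=0 e=1 g=0
  Δ1: clk:0→1
  Δ2: f:0→1
  Δ3: e:1→0
  Δ4: k:1→0
  (4Δ to stable)
t=17 Δ0: f=1 d=0 a=1 j=1 k=0 b=0 h=1 c=1 clk=1 e=0 g=0
  Δ1: clk:1→0
  (1Δ to stable)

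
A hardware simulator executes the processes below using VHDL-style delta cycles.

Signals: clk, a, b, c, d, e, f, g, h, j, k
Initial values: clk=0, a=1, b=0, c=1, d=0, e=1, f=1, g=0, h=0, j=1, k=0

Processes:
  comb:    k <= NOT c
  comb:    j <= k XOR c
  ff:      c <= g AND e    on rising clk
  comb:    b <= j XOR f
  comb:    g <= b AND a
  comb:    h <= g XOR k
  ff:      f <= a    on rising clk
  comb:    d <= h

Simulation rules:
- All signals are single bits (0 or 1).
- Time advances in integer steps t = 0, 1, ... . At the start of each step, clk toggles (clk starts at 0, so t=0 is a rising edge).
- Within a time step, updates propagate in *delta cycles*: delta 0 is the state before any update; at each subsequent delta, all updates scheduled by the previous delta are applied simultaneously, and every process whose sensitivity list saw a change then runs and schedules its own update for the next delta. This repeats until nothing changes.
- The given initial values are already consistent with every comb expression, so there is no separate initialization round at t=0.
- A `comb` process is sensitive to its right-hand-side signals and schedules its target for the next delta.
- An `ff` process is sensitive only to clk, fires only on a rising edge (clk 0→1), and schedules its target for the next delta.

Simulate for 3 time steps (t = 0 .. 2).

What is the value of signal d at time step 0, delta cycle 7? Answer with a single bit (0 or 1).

[bits: j,d,c,e,k,b,a,f,h,g,clk]
t=0: Δ0=10110011000 Δ1=10110011001 Δ2=10010011001 Δ3=00011011001 Δ4=10011111101 Δ5=11011011111 Δ6=11011011001 Δ7=10011011101 Δ8=11011011101 | 8Δ
t=1: Δ0=11011011101 Δ1=11011011100 | 1Δ
t=2: Δ0=11011011100 Δ1=11011011101 | 1Δ

0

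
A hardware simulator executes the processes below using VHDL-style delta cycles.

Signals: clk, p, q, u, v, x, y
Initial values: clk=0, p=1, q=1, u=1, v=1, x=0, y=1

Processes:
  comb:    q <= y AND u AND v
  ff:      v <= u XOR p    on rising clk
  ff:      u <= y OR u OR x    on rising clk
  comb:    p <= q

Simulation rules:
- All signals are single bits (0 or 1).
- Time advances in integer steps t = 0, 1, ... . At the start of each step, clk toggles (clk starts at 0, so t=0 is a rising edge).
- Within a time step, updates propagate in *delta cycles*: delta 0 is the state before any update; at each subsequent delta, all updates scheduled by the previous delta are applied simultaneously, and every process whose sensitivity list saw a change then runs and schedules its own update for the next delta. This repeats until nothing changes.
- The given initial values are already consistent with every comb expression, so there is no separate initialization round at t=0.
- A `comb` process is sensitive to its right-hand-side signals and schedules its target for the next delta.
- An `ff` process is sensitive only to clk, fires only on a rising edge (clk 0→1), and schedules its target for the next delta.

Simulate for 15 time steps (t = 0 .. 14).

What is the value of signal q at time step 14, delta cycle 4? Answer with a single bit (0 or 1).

1

t0.Δ0 u=1 q=1 x=0 p=1 clk=0 y=1 v=1
t0.Δ1 u=1 q=1 x=0 p=1 clk=1 y=1 v=1
t0.Δ2 u=1 q=1 x=0 p=1 clk=1 y=1 v=0
t0.Δ3 u=1 q=0 x=0 p=1 clk=1 y=1 v=0
t0.Δ4 u=1 q=0 x=0 p=0 clk=1 y=1 v=0
t1.Δ0 u=1 q=0 x=0 p=0 clk=1 y=1 v=0
t1.Δ1 u=1 q=0 x=0 p=0 clk=0 y=1 v=0
t2.Δ0 u=1 q=0 x=0 p=0 clk=0 y=1 v=0
t2.Δ1 u=1 q=0 x=0 p=0 clk=1 y=1 v=0
t2.Δ2 u=1 q=0 x=0 p=0 clk=1 y=1 v=1
t2.Δ3 u=1 q=1 x=0 p=0 clk=1 y=1 v=1
t2.Δ4 u=1 q=1 x=0 p=1 clk=1 y=1 v=1
t3.Δ0 u=1 q=1 x=0 p=1 clk=1 y=1 v=1
t3.Δ1 u=1 q=1 x=0 p=1 clk=0 y=1 v=1
t4.Δ0 u=1 q=1 x=0 p=1 clk=0 y=1 v=1
t4.Δ1 u=1 q=1 x=0 p=1 clk=1 y=1 v=1
t4.Δ2 u=1 q=1 x=0 p=1 clk=1 y=1 v=0
t4.Δ3 u=1 q=0 x=0 p=1 clk=1 y=1 v=0
t4.Δ4 u=1 q=0 x=0 p=0 clk=1 y=1 v=0
t5.Δ0 u=1 q=0 x=0 p=0 clk=1 y=1 v=0
t5.Δ1 u=1 q=0 x=0 p=0 clk=0 y=1 v=0
t6.Δ0 u=1 q=0 x=0 p=0 clk=0 y=1 v=0
t6.Δ1 u=1 q=0 x=0 p=0 clk=1 y=1 v=0
t6.Δ2 u=1 q=0 x=0 p=0 clk=1 y=1 v=1
t6.Δ3 u=1 q=1 x=0 p=0 clk=1 y=1 v=1
t6.Δ4 u=1 q=1 x=0 p=1 clk=1 y=1 v=1
t7.Δ0 u=1 q=1 x=0 p=1 clk=1 y=1 v=1
t7.Δ1 u=1 q=1 x=0 p=1 clk=0 y=1 v=1
t8.Δ0 u=1 q=1 x=0 p=1 clk=0 y=1 v=1
t8.Δ1 u=1 q=1 x=0 p=1 clk=1 y=1 v=1
t8.Δ2 u=1 q=1 x=0 p=1 clk=1 y=1 v=0
t8.Δ3 u=1 q=0 x=0 p=1 clk=1 y=1 v=0
t8.Δ4 u=1 q=0 x=0 p=0 clk=1 y=1 v=0
t9.Δ0 u=1 q=0 x=0 p=0 clk=1 y=1 v=0
t9.Δ1 u=1 q=0 x=0 p=0 clk=0 y=1 v=0
t10.Δ0 u=1 q=0 x=0 p=0 clk=0 y=1 v=0
t10.Δ1 u=1 q=0 x=0 p=0 clk=1 y=1 v=0
t10.Δ2 u=1 q=0 x=0 p=0 clk=1 y=1 v=1
t10.Δ3 u=1 q=1 x=0 p=0 clk=1 y=1 v=1
t10.Δ4 u=1 q=1 x=0 p=1 clk=1 y=1 v=1
t11.Δ0 u=1 q=1 x=0 p=1 clk=1 y=1 v=1
t11.Δ1 u=1 q=1 x=0 p=1 clk=0 y=1 v=1
t12.Δ0 u=1 q=1 x=0 p=1 clk=0 y=1 v=1
t12.Δ1 u=1 q=1 x=0 p=1 clk=1 y=1 v=1
t12.Δ2 u=1 q=1 x=0 p=1 clk=1 y=1 v=0
t12.Δ3 u=1 q=0 x=0 p=1 clk=1 y=1 v=0
t12.Δ4 u=1 q=0 x=0 p=0 clk=1 y=1 v=0
t13.Δ0 u=1 q=0 x=0 p=0 clk=1 y=1 v=0
t13.Δ1 u=1 q=0 x=0 p=0 clk=0 y=1 v=0
t14.Δ0 u=1 q=0 x=0 p=0 clk=0 y=1 v=0
t14.Δ1 u=1 q=0 x=0 p=0 clk=1 y=1 v=0
t14.Δ2 u=1 q=0 x=0 p=0 clk=1 y=1 v=1
t14.Δ3 u=1 q=1 x=0 p=0 clk=1 y=1 v=1
t14.Δ4 u=1 q=1 x=0 p=1 clk=1 y=1 v=1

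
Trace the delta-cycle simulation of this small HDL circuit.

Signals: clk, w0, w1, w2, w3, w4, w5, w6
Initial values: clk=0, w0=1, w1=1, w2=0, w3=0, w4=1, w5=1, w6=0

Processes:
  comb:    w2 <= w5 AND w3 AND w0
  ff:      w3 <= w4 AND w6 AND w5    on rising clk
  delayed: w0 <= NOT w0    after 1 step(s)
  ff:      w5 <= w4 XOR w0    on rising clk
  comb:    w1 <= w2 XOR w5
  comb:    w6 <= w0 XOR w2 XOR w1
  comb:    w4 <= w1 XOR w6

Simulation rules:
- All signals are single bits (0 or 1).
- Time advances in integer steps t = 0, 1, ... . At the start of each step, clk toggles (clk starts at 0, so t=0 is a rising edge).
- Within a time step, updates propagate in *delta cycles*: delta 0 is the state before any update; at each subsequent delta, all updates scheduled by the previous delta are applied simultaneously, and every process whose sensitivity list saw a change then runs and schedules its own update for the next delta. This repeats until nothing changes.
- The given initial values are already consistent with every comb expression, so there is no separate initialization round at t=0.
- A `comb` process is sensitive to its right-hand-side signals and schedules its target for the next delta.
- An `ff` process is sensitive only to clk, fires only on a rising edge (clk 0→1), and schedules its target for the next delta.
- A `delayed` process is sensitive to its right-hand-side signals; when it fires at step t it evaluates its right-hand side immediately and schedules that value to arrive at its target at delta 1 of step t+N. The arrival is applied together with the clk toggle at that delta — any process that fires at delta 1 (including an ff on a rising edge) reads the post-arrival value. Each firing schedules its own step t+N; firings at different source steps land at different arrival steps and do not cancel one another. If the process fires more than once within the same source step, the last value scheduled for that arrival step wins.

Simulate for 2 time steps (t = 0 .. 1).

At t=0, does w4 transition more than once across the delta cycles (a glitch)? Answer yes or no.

t0.Δ0 w2=0 w6=0 w5=1 w4=1 w0=1 clk=0 w1=1 w3=0
t0.Δ1 w2=0 w6=0 w5=1 w4=1 w0=1 clk=1 w1=1 w3=0
t0.Δ2 w2=0 w6=0 w5=0 w4=1 w0=1 clk=1 w1=1 w3=0
t0.Δ3 w2=0 w6=0 w5=0 w4=1 w0=1 clk=1 w1=0 w3=0
t0.Δ4 w2=0 w6=1 w5=0 w4=0 w0=1 clk=1 w1=0 w3=0
t0.Δ5 w2=0 w6=1 w5=0 w4=1 w0=1 clk=1 w1=0 w3=0
t1.Δ0 w2=0 w6=1 w5=0 w4=1 w0=1 clk=1 w1=0 w3=0
t1.Δ1 w2=0 w6=1 w5=0 w4=1 w0=1 clk=0 w1=0 w3=0

yes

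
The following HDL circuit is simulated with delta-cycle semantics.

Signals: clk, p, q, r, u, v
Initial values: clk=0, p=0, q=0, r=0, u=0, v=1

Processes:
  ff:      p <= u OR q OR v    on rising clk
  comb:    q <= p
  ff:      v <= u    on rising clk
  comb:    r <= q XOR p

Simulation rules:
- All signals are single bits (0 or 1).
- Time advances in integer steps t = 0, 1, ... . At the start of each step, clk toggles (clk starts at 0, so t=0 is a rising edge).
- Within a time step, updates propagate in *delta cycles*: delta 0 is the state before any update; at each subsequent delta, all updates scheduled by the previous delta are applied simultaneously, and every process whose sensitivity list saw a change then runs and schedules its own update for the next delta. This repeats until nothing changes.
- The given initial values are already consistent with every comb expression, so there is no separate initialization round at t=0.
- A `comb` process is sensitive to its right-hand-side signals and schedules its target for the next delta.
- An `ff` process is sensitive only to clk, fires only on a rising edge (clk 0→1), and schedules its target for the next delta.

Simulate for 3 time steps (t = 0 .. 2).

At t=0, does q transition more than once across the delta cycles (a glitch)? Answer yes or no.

t0.Δ0 clk=0 p=0 q=0 v=1 u=0 r=0
t0.Δ1 clk=1 p=0 q=0 v=1 u=0 r=0
t0.Δ2 clk=1 p=1 q=0 v=0 u=0 r=0
t0.Δ3 clk=1 p=1 q=1 v=0 u=0 r=1
t0.Δ4 clk=1 p=1 q=1 v=0 u=0 r=0
t1.Δ0 clk=1 p=1 q=1 v=0 u=0 r=0
t1.Δ1 clk=0 p=1 q=1 v=0 u=0 r=0
t2.Δ0 clk=0 p=1 q=1 v=0 u=0 r=0
t2.Δ1 clk=1 p=1 q=1 v=0 u=0 r=0

no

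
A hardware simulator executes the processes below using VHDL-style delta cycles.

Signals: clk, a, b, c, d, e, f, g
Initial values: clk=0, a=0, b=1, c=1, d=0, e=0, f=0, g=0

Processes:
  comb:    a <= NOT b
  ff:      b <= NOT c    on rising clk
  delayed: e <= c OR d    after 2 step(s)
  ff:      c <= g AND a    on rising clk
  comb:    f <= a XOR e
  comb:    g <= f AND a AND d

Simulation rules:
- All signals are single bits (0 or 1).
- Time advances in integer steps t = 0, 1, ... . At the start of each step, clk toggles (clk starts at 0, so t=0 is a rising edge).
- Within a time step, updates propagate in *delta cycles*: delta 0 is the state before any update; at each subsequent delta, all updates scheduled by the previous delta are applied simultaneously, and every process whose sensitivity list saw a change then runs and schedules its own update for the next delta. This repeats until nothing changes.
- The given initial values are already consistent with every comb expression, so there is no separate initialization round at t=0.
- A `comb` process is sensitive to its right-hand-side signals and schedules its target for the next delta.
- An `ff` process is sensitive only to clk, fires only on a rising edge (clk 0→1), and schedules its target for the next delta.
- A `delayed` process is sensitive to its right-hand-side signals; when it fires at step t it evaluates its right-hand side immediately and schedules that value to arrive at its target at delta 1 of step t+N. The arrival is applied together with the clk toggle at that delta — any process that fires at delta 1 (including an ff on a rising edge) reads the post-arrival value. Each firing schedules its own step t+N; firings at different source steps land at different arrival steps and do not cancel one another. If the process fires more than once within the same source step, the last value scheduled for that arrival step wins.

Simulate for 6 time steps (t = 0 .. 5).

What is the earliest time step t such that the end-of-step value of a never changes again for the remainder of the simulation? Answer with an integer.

t=0 Δ0: c=1 a=0 g=0 b=1 f=0 e=0 d=0 clk=0
  Δ1: clk:0→1
  Δ2: c:1→0, b:1→0
  Δ3: a:0→1
  Δ4: f:0→1
  (4Δ to stable)
t=1 Δ0: c=0 a=1 g=0 b=0 f=1 e=0 d=0 clk=1
  Δ1: clk:1→0
  (1Δ to stable)
t=2 Δ0: c=0 a=1 g=0 b=0 f=1 e=0 d=0 clk=0
  Δ1: clk:0→1
  Δ2: b:0→1
  Δ3: a:1→0
  Δ4: f:1→0
  (4Δ to stable)
t=3 Δ0: c=0 a=0 g=0 b=1 f=0 e=0 d=0 clk=1
  Δ1: clk:1→0
  (1Δ to stable)
t=4 Δ0: c=0 a=0 g=0 b=1 f=0 e=0 d=0 clk=0
  Δ1: clk:0→1
  (1Δ to stable)
t=5 Δ0: c=0 a=0 g=0 b=1 f=0 e=0 d=0 clk=1
  Δ1: clk:1→0
  (1Δ to stable)

2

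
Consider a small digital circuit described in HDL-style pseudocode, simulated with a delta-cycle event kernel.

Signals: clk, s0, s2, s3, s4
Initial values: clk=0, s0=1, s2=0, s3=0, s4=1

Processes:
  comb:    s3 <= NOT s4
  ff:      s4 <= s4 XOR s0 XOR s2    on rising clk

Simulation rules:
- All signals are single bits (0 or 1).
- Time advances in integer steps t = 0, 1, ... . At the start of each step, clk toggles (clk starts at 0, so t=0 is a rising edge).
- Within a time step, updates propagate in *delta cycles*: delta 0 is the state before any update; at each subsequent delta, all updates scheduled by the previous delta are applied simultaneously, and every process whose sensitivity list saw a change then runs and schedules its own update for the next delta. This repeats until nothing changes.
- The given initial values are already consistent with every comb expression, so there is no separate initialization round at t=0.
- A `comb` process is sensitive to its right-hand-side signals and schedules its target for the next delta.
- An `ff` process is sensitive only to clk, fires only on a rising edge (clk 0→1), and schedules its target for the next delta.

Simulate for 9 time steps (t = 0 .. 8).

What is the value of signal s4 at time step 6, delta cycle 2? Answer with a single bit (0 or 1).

[bits: s4,s3,clk,s0,s2]
t=0: Δ0=10010 Δ1=10110 Δ2=00110 Δ3=01110 | 3Δ
t=1: Δ0=01110 Δ1=01010 | 1Δ
t=2: Δ0=01010 Δ1=01110 Δ2=11110 Δ3=10110 | 3Δ
t=3: Δ0=10110 Δ1=10010 | 1Δ
t=4: Δ0=10010 Δ1=10110 Δ2=00110 Δ3=01110 | 3Δ
t=5: Δ0=01110 Δ1=01010 | 1Δ
t=6: Δ0=01010 Δ1=01110 Δ2=11110 Δ3=10110 | 3Δ
t=7: Δ0=10110 Δ1=10010 | 1Δ
t=8: Δ0=10010 Δ1=10110 Δ2=00110 Δ3=01110 | 3Δ

1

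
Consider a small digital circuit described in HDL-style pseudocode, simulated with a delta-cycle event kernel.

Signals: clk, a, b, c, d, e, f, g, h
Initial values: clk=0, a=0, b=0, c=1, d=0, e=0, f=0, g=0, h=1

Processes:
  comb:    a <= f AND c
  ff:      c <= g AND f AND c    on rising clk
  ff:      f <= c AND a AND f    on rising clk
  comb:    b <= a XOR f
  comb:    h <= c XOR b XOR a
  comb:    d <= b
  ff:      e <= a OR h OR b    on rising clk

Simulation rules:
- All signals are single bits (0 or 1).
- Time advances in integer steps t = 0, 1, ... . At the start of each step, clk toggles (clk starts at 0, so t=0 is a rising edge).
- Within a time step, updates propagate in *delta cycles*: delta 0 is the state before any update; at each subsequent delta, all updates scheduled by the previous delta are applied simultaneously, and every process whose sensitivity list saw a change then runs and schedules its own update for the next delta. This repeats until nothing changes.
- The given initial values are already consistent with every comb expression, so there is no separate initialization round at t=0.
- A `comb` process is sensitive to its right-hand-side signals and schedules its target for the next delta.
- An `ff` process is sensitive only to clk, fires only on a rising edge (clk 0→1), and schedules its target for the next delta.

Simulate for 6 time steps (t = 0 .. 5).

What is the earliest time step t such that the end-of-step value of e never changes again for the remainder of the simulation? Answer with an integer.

2

t0.Δ0 b=0 g=0 c=1 h=1 d=0 a=0 f=0 clk=0 e=0
t0.Δ1 b=0 g=0 c=1 h=1 d=0 a=0 f=0 clk=1 e=0
t0.Δ2 b=0 g=0 c=0 h=1 d=0 a=0 f=0 clk=1 e=1
t0.Δ3 b=0 g=0 c=0 h=0 d=0 a=0 f=0 clk=1 e=1
t1.Δ0 b=0 g=0 c=0 h=0 d=0 a=0 f=0 clk=1 e=1
t1.Δ1 b=0 g=0 c=0 h=0 d=0 a=0 f=0 clk=0 e=1
t2.Δ0 b=0 g=0 c=0 h=0 d=0 a=0 f=0 clk=0 e=1
t2.Δ1 b=0 g=0 c=0 h=0 d=0 a=0 f=0 clk=1 e=1
t2.Δ2 b=0 g=0 c=0 h=0 d=0 a=0 f=0 clk=1 e=0
t3.Δ0 b=0 g=0 c=0 h=0 d=0 a=0 f=0 clk=1 e=0
t3.Δ1 b=0 g=0 c=0 h=0 d=0 a=0 f=0 clk=0 e=0
t4.Δ0 b=0 g=0 c=0 h=0 d=0 a=0 f=0 clk=0 e=0
t4.Δ1 b=0 g=0 c=0 h=0 d=0 a=0 f=0 clk=1 e=0
t5.Δ0 b=0 g=0 c=0 h=0 d=0 a=0 f=0 clk=1 e=0
t5.Δ1 b=0 g=0 c=0 h=0 d=0 a=0 f=0 clk=0 e=0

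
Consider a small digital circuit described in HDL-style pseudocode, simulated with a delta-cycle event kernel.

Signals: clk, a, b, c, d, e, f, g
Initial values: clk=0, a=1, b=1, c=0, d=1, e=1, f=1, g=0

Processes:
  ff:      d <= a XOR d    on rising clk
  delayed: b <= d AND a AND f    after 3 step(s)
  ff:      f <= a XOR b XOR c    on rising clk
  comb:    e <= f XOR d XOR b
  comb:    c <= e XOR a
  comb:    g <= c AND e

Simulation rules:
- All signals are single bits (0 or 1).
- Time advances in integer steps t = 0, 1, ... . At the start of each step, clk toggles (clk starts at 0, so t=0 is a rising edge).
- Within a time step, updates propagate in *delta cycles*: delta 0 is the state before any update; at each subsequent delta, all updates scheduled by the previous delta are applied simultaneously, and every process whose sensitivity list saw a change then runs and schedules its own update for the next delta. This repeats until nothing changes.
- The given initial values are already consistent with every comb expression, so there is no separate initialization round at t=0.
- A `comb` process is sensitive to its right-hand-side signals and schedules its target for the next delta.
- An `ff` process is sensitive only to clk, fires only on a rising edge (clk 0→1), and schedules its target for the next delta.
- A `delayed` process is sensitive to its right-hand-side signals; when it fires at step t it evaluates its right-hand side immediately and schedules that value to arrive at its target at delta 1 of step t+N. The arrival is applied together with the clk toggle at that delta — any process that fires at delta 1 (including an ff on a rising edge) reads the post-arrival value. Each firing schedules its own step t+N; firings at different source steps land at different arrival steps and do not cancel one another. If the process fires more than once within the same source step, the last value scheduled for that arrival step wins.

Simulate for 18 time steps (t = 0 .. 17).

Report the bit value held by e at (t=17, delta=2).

t=0 Δ0: b=1 f=1 clk=0 c=0 d=1 g=0 e=1 a=1
  Δ1: clk:0→1
  Δ2: f:1→0, d:1→0
  (2Δ to stable)
t=1 Δ0: b=1 f=0 clk=1 c=0 d=0 g=0 e=1 a=1
  Δ1: clk:1→0
  (1Δ to stable)
t=2 Δ0: b=1 f=0 clk=0 c=0 d=0 g=0 e=1 a=1
  Δ1: clk:0→1
  Δ2: d:0→1
  Δ3: e:1→0
  Δ4: c:0→1
  (4Δ to stable)
t=3 Δ0: b=1 f=0 clk=1 c=1 d=1 g=0 e=0 a=1
  Δ1: b:1→0, clk:1→0
  Δ2: e:0→1
  Δ3: c:1→0, g:0→1
  Δ4: g:1→0
  (4Δ to stable)
t=4 Δ0: b=0 f=0 clk=0 c=0 d=1 g=0 e=1 a=1
  Δ1: clk:0→1
  Δ2: f:0→1, d:1→0
  (2Δ to stable)
t=5 Δ0: b=0 f=1 clk=1 c=0 d=0 g=0 e=1 a=1
  Δ1: clk:1→0
  (1Δ to stable)
t=6 Δ0: b=0 f=1 clk=0 c=0 d=0 g=0 e=1 a=1
  Δ1: clk:0→1
  Δ2: d:0→1
  Δ3: e:1→0
  Δ4: c:0→1
  (4Δ to stable)
t=7 Δ0: b=0 f=1 clk=1 c=1 d=1 g=0 e=0 a=1
  Δ1: clk:1→0
  (1Δ to stable)
t=8 Δ0: b=0 f=1 clk=0 c=1 d=1 g=0 e=0 a=1
  Δ1: clk:0→1
  Δ2: f:1→0, d:1→0
  (2Δ to stable)
t=9 Δ0: b=0 f=0 clk=1 c=1 d=0 g=0 e=0 a=1
  Δ1: b:0→1, clk:1→0
  Δ2: e:0→1
  Δ3: c:1→0, g:0→1
  Δ4: g:1→0
  (4Δ to stable)
t=10 Δ0: b=1 f=0 clk=0 c=0 d=0 g=0 e=1 a=1
  Δ1: clk:0→1
  Δ2: d:0→1
  Δ3: e:1→0
  Δ4: c:0→1
  (4Δ to stable)
t=11 Δ0: b=1 f=0 clk=1 c=1 d=1 g=0 e=0 a=1
  Δ1: b:1→0, clk:1→0
  Δ2: e:0→1
  Δ3: c:1→0, g:0→1
  Δ4: g:1→0
  (4Δ to stable)
t=12 Δ0: b=0 f=0 clk=0 c=0 d=1 g=0 e=1 a=1
  Δ1: clk:0→1
  Δ2: f:0→1, d:1→0
  (2Δ to stable)
t=13 Δ0: b=0 f=1 clk=1 c=0 d=0 g=0 e=1 a=1
  Δ1: clk:1→0
  (1Δ to stable)
t=14 Δ0: b=0 f=1 clk=0 c=0 d=0 g=0 e=1 a=1
  Δ1: clk:0→1
  Δ2: d:0→1
  Δ3: e:1→0
  Δ4: c:0→1
  (4Δ to stable)
t=15 Δ0: b=0 f=1 clk=1 c=1 d=1 g=0 e=0 a=1
  Δ1: clk:1→0
  (1Δ to stable)
t=16 Δ0: b=0 f=1 clk=0 c=1 d=1 g=0 e=0 a=1
  Δ1: clk:0→1
  Δ2: f:1→0, d:1→0
  (2Δ to stable)
t=17 Δ0: b=0 f=0 clk=1 c=1 d=0 g=0 e=0 a=1
  Δ1: b:0→1, clk:1→0
  Δ2: e:0→1
  Δ3: c:1→0, g:0→1
  Δ4: g:1→0
  (4Δ to stable)

1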